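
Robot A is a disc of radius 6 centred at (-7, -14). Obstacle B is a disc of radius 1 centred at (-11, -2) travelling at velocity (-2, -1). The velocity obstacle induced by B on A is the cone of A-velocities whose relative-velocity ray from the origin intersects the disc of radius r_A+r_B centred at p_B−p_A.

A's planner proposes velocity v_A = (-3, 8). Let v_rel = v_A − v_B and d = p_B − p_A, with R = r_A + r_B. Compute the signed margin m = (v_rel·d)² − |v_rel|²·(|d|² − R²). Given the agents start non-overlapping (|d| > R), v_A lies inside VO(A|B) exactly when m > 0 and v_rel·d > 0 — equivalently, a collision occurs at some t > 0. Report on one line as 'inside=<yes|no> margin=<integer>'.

d = (-4, 12),  |d|² = 160;  R = 6+1 = 7,  c = 160−7² = 111
v_rel = (-1, 9),  |v_rel|² = 82;  v_rel·d = (-1)·(-4) + (9)·(12) = 112
82·t² − 224·t + 111 = 0  ⇒  m = 112² − 82·111 = 3442
m = 3442 > 0,  v_rel·d = 112 > 0  ⇒  inside

inside=yes margin=3442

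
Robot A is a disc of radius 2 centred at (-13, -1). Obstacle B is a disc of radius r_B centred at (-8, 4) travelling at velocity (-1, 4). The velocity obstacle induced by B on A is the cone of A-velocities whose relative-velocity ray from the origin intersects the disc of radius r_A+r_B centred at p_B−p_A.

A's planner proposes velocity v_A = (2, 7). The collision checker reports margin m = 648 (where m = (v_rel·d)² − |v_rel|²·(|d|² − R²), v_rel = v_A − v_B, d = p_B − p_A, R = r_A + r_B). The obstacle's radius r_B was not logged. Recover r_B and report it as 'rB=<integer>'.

m = 648
d = (5, 5);  v_rel = (3, 3),  |v_rel|² = 18
v_rel×d = (3)·(5) − (3)·(5) = 0
since m = R²·18 − 0²:  R² = (0 + 648) / 18 = 36
R = √36 = 6  ⇒  r_B = 6 − 2 = 4

rB=4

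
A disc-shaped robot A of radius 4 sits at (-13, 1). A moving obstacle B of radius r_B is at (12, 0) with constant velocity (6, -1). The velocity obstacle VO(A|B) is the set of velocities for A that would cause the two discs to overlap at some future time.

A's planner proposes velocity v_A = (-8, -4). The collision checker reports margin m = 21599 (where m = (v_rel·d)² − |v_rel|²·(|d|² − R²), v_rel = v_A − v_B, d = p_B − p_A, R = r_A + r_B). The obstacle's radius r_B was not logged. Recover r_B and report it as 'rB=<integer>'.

m = 21599
d = (25, -1);  v_rel = (-14, -3),  |v_rel|² = 205
v_rel×d = (-14)·(-1) − (-3)·(25) = 89
since m = R²·205 − 89²:  R² = (7921 + 21599) / 205 = 144
R = √144 = 12  ⇒  r_B = 12 − 4 = 8

rB=8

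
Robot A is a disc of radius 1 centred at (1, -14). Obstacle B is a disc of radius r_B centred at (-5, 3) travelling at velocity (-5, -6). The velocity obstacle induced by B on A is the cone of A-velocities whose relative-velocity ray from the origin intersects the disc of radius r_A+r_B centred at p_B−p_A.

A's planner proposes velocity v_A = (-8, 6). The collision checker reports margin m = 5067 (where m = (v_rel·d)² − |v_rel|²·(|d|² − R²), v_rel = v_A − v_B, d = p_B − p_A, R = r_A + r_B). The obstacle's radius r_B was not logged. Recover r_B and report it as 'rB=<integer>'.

m = 5067
d = (-6, 17);  v_rel = (-3, 12),  |v_rel|² = 153
v_rel×d = (-3)·(17) − (12)·(-6) = 21
since m = R²·153 − 21²:  R² = (441 + 5067) / 153 = 36
R = √36 = 6  ⇒  r_B = 6 − 1 = 5

rB=5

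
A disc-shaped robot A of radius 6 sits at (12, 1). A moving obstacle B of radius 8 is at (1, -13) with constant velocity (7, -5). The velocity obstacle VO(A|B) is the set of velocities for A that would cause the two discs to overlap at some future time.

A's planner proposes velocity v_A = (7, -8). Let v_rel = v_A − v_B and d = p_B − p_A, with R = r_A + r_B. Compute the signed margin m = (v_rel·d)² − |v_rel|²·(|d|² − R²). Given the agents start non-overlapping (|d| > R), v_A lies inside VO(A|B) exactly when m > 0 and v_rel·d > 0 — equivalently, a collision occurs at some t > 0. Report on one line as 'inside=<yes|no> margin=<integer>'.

d = (-11, -14),  |d|² = 317;  R = 6+8 = 14,  c = 317−14² = 121
v_rel = (0, -3),  |v_rel|² = 9;  v_rel·d = (0)·(-11) + (-3)·(-14) = 42
9·t² − 84·t + 121 = 0  ⇒  m = 42² − 9·121 = 675
m = 675 > 0,  v_rel·d = 42 > 0  ⇒  inside

inside=yes margin=675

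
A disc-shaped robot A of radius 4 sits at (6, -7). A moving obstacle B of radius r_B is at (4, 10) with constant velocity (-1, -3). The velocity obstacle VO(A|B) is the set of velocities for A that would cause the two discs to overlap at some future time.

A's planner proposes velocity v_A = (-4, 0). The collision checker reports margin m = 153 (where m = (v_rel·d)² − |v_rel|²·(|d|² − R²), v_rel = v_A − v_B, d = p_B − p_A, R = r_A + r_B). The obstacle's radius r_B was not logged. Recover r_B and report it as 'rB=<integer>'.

m = 153
d = (-2, 17);  v_rel = (-3, 3),  |v_rel|² = 18
v_rel×d = (-3)·(17) − (3)·(-2) = -45
since m = R²·18 − (-45)²:  R² = (2025 + 153) / 18 = 121
R = √121 = 11  ⇒  r_B = 11 − 4 = 7

rB=7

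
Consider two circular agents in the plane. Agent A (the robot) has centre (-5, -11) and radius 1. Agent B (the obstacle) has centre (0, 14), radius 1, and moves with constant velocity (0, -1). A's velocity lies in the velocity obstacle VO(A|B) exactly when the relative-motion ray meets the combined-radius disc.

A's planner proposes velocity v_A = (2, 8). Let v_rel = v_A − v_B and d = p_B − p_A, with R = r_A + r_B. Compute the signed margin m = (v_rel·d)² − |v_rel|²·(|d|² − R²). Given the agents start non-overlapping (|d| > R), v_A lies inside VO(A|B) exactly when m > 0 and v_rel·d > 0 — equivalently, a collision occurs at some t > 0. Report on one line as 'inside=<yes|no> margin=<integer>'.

d = (5, 25),  |d|² = 650;  R = 1+1 = 2,  c = 650−2² = 646
v_rel = (2, 9),  |v_rel|² = 85;  v_rel·d = (2)·(5) + (9)·(25) = 235
85·t² − 470·t + 646 = 0  ⇒  m = 235² − 85·646 = 315
m = 315 > 0,  v_rel·d = 235 > 0  ⇒  inside

inside=yes margin=315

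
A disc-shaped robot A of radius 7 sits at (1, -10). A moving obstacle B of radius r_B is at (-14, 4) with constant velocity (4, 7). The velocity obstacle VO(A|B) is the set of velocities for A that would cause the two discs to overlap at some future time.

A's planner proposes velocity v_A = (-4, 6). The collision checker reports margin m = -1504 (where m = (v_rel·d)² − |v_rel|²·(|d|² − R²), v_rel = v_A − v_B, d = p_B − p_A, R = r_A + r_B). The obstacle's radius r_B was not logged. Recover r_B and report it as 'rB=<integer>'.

m = -1504
d = (-15, 14);  v_rel = (-8, -1),  |v_rel|² = 65
v_rel×d = (-8)·(14) − (-1)·(-15) = -127
since m = R²·65 − (-127)²:  R² = (16129 + -1504) / 65 = 225
R = √225 = 15  ⇒  r_B = 15 − 7 = 8

rB=8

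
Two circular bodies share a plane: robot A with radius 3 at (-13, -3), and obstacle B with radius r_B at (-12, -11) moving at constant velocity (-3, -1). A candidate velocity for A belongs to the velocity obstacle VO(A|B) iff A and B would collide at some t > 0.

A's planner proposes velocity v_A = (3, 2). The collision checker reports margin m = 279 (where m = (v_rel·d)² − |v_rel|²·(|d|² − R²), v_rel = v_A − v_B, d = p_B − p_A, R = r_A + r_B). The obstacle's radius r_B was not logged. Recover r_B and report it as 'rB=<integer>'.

m = 279
d = (1, -8);  v_rel = (6, 3),  |v_rel|² = 45
v_rel×d = (6)·(-8) − (3)·(1) = -51
since m = R²·45 − (-51)²:  R² = (2601 + 279) / 45 = 64
R = √64 = 8  ⇒  r_B = 8 − 3 = 5

rB=5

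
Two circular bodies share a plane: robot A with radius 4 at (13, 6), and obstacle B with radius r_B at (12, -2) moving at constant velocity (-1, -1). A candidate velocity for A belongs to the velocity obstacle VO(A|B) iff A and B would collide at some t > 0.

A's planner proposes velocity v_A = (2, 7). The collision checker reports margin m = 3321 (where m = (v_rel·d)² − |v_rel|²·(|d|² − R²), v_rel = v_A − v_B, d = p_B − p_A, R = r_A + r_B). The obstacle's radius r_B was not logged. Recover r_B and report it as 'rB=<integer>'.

m = 3321
d = (-1, -8);  v_rel = (3, 8),  |v_rel|² = 73
v_rel×d = (3)·(-8) − (8)·(-1) = -16
since m = R²·73 − (-16)²:  R² = (256 + 3321) / 73 = 49
R = √49 = 7  ⇒  r_B = 7 − 4 = 3

rB=3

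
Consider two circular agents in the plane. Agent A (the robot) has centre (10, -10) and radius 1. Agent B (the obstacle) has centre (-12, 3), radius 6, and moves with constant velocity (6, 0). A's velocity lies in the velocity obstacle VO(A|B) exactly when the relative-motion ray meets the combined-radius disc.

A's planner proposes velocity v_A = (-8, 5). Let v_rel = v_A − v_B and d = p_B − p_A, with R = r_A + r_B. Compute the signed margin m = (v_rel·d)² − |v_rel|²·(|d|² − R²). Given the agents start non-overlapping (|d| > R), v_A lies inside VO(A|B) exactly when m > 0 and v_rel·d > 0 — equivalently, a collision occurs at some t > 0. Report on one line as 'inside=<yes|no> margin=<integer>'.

d = (-22, 13),  |d|² = 653;  R = 1+6 = 7,  c = 653−7² = 604
v_rel = (-14, 5),  |v_rel|² = 221;  v_rel·d = (-14)·(-22) + (5)·(13) = 373
221·t² − 746·t + 604 = 0  ⇒  m = 373² − 221·604 = 5645
m = 5645 > 0,  v_rel·d = 373 > 0  ⇒  inside

inside=yes margin=5645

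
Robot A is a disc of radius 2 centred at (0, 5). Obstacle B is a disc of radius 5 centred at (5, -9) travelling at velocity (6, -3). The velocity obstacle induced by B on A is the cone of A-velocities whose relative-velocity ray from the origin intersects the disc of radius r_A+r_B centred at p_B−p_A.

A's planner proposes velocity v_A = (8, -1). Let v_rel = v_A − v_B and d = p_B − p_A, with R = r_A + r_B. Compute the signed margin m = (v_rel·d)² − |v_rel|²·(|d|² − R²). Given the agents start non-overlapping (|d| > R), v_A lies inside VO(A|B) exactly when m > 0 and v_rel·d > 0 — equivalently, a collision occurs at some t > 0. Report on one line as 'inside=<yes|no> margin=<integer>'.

d = (5, -14),  |d|² = 221;  R = 2+5 = 7,  c = 221−7² = 172
v_rel = (2, 2),  |v_rel|² = 8;  v_rel·d = (2)·(5) + (2)·(-14) = -18
8·t² + 36·t + 172 = 0  ⇒  m = (-18)² − 8·172 = -1052
m = -1052 < 0,  v_rel·d = -18 < 0  ⇒  outside

inside=no margin=-1052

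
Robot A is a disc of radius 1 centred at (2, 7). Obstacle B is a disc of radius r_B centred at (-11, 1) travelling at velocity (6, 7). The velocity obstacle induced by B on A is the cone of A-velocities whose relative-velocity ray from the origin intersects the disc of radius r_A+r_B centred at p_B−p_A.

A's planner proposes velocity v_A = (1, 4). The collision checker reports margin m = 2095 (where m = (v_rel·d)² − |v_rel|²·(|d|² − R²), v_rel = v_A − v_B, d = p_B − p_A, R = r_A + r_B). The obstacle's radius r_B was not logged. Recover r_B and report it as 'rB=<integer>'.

m = 2095
d = (-13, -6);  v_rel = (-5, -3),  |v_rel|² = 34
v_rel×d = (-5)·(-6) − (-3)·(-13) = -9
since m = R²·34 − (-9)²:  R² = (81 + 2095) / 34 = 64
R = √64 = 8  ⇒  r_B = 8 − 1 = 7

rB=7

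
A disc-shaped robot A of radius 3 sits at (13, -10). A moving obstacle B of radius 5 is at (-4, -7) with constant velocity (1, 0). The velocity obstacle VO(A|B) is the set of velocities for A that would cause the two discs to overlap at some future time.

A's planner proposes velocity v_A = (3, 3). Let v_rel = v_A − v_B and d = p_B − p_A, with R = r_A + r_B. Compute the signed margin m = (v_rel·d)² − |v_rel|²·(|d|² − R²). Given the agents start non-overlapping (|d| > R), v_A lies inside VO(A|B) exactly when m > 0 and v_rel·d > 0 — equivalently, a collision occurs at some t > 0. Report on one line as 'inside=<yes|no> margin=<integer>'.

d = (-17, 3),  |d|² = 298;  R = 3+5 = 8,  c = 298−8² = 234
v_rel = (2, 3),  |v_rel|² = 13;  v_rel·d = (2)·(-17) + (3)·(3) = -25
13·t² + 50·t + 234 = 0  ⇒  m = (-25)² − 13·234 = -2417
m = -2417 < 0,  v_rel·d = -25 < 0  ⇒  outside

inside=no margin=-2417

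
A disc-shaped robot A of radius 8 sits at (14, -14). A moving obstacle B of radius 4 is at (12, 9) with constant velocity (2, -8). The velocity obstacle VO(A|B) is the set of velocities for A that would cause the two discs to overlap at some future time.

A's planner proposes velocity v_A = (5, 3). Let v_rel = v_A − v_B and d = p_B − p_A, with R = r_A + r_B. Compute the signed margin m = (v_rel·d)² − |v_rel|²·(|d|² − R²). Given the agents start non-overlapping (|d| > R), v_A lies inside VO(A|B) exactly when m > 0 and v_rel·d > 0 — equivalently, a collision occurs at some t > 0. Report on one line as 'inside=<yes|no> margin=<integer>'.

d = (-2, 23),  |d|² = 533;  R = 8+4 = 12,  c = 533−12² = 389
v_rel = (3, 11),  |v_rel|² = 130;  v_rel·d = (3)·(-2) + (11)·(23) = 247
130·t² − 494·t + 389 = 0  ⇒  m = 247² − 130·389 = 10439
m = 10439 > 0,  v_rel·d = 247 > 0  ⇒  inside

inside=yes margin=10439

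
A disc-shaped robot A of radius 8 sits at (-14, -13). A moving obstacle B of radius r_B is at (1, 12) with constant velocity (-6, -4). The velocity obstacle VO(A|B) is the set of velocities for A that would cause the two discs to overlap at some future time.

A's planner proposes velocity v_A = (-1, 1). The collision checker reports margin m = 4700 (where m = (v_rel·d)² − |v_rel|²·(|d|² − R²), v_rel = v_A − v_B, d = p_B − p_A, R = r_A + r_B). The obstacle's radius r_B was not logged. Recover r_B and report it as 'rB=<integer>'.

m = 4700
d = (15, 25);  v_rel = (5, 5),  |v_rel|² = 50
v_rel×d = (5)·(25) − (5)·(15) = 50
since m = R²·50 − 50²:  R² = (2500 + 4700) / 50 = 144
R = √144 = 12  ⇒  r_B = 12 − 8 = 4

rB=4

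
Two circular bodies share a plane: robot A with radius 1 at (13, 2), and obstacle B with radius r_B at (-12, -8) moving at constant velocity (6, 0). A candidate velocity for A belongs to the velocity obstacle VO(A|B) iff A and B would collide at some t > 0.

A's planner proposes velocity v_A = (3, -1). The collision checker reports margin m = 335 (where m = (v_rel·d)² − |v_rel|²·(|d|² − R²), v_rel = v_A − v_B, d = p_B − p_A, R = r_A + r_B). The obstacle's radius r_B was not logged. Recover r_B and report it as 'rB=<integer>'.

m = 335
d = (-25, -10);  v_rel = (-3, -1),  |v_rel|² = 10
v_rel×d = (-3)·(-10) − (-1)·(-25) = 5
since m = R²·10 − 5²:  R² = (25 + 335) / 10 = 36
R = √36 = 6  ⇒  r_B = 6 − 1 = 5

rB=5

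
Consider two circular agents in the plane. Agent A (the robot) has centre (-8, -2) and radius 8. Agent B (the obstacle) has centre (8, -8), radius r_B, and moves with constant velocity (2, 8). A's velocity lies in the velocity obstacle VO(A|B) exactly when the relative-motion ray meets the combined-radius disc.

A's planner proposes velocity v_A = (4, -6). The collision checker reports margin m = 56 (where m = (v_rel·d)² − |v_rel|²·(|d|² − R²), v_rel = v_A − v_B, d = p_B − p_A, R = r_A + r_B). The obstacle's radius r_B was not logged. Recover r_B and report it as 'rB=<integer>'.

m = 56
d = (16, -6);  v_rel = (2, -14),  |v_rel|² = 200
v_rel×d = (2)·(-6) − (-14)·(16) = 212
since m = R²·200 − 212²:  R² = (44944 + 56) / 200 = 225
R = √225 = 15  ⇒  r_B = 15 − 8 = 7

rB=7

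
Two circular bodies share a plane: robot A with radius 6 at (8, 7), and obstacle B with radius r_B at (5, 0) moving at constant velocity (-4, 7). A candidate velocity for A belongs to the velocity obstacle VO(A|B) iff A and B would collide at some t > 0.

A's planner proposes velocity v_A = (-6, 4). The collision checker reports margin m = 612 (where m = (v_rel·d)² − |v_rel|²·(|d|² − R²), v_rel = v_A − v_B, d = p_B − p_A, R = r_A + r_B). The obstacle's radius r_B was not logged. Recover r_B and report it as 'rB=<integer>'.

m = 612
d = (-3, -7);  v_rel = (-2, -3),  |v_rel|² = 13
v_rel×d = (-2)·(-7) − (-3)·(-3) = 5
since m = R²·13 − 5²:  R² = (25 + 612) / 13 = 49
R = √49 = 7  ⇒  r_B = 7 − 6 = 1

rB=1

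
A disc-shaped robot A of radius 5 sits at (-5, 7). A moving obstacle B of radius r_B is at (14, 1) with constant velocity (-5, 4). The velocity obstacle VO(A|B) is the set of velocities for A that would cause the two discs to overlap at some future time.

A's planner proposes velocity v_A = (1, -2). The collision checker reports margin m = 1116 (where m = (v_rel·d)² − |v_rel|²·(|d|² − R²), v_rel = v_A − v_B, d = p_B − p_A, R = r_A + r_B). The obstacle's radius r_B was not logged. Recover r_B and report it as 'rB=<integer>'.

m = 1116
d = (19, -6);  v_rel = (6, -6),  |v_rel|² = 72
v_rel×d = (6)·(-6) − (-6)·(19) = 78
since m = R²·72 − 78²:  R² = (6084 + 1116) / 72 = 100
R = √100 = 10  ⇒  r_B = 10 − 5 = 5

rB=5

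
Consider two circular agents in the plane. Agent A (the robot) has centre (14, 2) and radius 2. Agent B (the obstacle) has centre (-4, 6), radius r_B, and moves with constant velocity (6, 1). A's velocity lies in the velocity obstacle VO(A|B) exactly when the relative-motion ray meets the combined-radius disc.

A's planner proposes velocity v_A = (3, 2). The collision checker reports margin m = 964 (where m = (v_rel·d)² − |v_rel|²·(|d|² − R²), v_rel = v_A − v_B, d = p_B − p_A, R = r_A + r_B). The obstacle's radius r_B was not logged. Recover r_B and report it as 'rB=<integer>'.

m = 964
d = (-18, 4);  v_rel = (-3, 1),  |v_rel|² = 10
v_rel×d = (-3)·(4) − (1)·(-18) = 6
since m = R²·10 − 6²:  R² = (36 + 964) / 10 = 100
R = √100 = 10  ⇒  r_B = 10 − 2 = 8

rB=8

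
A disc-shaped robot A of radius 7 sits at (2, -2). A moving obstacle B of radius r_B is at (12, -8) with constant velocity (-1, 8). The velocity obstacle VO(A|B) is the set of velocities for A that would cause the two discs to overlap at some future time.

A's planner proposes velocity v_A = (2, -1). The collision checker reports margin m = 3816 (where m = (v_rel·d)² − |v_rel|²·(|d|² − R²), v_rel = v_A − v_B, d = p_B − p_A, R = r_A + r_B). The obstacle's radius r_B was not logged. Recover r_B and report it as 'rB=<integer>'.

m = 3816
d = (10, -6);  v_rel = (3, -9),  |v_rel|² = 90
v_rel×d = (3)·(-6) − (-9)·(10) = 72
since m = R²·90 − 72²:  R² = (5184 + 3816) / 90 = 100
R = √100 = 10  ⇒  r_B = 10 − 7 = 3

rB=3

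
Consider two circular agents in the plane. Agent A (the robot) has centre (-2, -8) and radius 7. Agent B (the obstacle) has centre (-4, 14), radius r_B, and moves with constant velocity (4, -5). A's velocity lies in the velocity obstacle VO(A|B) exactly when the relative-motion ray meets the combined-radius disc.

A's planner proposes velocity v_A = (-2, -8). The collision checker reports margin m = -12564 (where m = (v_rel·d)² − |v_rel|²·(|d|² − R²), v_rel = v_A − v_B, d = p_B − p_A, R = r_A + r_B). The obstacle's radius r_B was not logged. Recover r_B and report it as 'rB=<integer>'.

m = -12564
d = (-2, 22);  v_rel = (-6, -3),  |v_rel|² = 45
v_rel×d = (-6)·(22) − (-3)·(-2) = -138
since m = R²·45 − (-138)²:  R² = (19044 + -12564) / 45 = 144
R = √144 = 12  ⇒  r_B = 12 − 7 = 5

rB=5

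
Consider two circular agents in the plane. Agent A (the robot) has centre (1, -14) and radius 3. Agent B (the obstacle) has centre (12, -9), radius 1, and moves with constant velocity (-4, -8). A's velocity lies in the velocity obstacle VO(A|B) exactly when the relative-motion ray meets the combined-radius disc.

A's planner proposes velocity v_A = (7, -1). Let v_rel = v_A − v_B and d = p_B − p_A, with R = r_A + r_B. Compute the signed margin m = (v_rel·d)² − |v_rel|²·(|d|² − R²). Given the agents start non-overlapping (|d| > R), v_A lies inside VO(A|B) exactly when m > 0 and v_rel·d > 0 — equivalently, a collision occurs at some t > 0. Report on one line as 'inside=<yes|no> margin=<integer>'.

d = (11, 5),  |d|² = 146;  R = 3+1 = 4,  c = 146−4² = 130
v_rel = (11, 7),  |v_rel|² = 170;  v_rel·d = (11)·(11) + (7)·(5) = 156
170·t² − 312·t + 130 = 0  ⇒  m = 156² − 170·130 = 2236
m = 2236 > 0,  v_rel·d = 156 > 0  ⇒  inside

inside=yes margin=2236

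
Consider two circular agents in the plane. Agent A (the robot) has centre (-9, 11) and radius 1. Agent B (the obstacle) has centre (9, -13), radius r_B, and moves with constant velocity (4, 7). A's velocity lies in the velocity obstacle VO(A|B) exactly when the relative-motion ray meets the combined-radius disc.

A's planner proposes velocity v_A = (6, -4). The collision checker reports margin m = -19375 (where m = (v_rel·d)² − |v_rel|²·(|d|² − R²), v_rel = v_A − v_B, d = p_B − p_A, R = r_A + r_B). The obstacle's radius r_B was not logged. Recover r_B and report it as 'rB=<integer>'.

m = -19375
d = (18, -24);  v_rel = (2, -11),  |v_rel|² = 125
v_rel×d = (2)·(-24) − (-11)·(18) = 150
since m = R²·125 − 150²:  R² = (22500 + -19375) / 125 = 25
R = √25 = 5  ⇒  r_B = 5 − 1 = 4

rB=4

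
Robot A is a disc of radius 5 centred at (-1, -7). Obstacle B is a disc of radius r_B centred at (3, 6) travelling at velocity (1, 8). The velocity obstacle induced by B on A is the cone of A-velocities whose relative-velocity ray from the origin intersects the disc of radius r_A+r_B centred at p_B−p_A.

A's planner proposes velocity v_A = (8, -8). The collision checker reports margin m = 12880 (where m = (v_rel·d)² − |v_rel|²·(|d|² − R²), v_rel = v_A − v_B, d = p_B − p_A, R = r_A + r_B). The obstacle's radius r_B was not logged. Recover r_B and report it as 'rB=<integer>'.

m = 12880
d = (4, 13);  v_rel = (7, -16),  |v_rel|² = 305
v_rel×d = (7)·(13) − (-16)·(4) = 155
since m = R²·305 − 155²:  R² = (24025 + 12880) / 305 = 121
R = √121 = 11  ⇒  r_B = 11 − 5 = 6

rB=6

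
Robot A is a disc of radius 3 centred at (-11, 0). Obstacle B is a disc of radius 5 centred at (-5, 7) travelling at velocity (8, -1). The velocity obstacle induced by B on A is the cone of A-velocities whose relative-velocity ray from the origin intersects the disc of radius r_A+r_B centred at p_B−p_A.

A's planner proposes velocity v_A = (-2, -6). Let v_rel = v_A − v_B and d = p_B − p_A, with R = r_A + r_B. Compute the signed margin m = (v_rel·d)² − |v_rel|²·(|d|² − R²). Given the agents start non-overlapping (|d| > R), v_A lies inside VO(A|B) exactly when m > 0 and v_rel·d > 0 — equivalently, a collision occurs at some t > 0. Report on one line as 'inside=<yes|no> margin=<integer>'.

d = (6, 7),  |d|² = 85;  R = 3+5 = 8,  c = 85−8² = 21
v_rel = (-10, -5),  |v_rel|² = 125;  v_rel·d = (-10)·(6) + (-5)·(7) = -95
125·t² + 190·t + 21 = 0  ⇒  m = (-95)² − 125·21 = 6400
m = 6400 > 0,  v_rel·d = -95 < 0  ⇒  outside

inside=no margin=6400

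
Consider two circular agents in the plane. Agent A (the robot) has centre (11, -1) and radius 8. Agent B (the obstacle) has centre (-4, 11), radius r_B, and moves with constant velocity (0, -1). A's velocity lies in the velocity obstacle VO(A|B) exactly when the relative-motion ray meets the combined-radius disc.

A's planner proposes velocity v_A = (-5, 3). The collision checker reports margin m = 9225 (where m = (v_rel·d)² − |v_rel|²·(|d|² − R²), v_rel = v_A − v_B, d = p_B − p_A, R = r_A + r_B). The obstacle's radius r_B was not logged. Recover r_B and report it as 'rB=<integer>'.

m = 9225
d = (-15, 12);  v_rel = (-5, 4),  |v_rel|² = 41
v_rel×d = (-5)·(12) − (4)·(-15) = 0
since m = R²·41 − 0²:  R² = (0 + 9225) / 41 = 225
R = √225 = 15  ⇒  r_B = 15 − 8 = 7

rB=7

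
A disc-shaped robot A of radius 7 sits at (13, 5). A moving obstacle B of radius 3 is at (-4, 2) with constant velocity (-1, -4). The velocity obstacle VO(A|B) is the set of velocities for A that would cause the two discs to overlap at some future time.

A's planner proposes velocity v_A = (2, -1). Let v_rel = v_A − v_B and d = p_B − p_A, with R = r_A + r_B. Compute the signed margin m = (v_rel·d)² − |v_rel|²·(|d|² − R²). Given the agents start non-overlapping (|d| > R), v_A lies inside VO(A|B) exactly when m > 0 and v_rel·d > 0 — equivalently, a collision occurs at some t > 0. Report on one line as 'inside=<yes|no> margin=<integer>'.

d = (-17, -3),  |d|² = 298;  R = 7+3 = 10,  c = 298−10² = 198
v_rel = (3, 3),  |v_rel|² = 18;  v_rel·d = (3)·(-17) + (3)·(-3) = -60
18·t² + 120·t + 198 = 0  ⇒  m = (-60)² − 18·198 = 36
m = 36 > 0,  v_rel·d = -60 < 0  ⇒  outside

inside=no margin=36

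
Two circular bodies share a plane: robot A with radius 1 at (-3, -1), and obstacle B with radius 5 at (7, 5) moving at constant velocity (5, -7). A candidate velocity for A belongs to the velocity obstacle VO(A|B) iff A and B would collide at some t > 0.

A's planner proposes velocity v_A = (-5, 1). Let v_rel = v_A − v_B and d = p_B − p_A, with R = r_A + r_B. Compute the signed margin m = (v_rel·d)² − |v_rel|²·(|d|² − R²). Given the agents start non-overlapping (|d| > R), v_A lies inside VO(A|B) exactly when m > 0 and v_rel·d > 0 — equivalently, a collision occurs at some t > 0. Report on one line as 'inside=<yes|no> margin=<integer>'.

d = (10, 6),  |d|² = 136;  R = 1+5 = 6,  c = 136−6² = 100
v_rel = (-10, 8),  |v_rel|² = 164;  v_rel·d = (-10)·(10) + (8)·(6) = -52
164·t² + 104·t + 100 = 0  ⇒  m = (-52)² − 164·100 = -13696
m = -13696 < 0,  v_rel·d = -52 < 0  ⇒  outside

inside=no margin=-13696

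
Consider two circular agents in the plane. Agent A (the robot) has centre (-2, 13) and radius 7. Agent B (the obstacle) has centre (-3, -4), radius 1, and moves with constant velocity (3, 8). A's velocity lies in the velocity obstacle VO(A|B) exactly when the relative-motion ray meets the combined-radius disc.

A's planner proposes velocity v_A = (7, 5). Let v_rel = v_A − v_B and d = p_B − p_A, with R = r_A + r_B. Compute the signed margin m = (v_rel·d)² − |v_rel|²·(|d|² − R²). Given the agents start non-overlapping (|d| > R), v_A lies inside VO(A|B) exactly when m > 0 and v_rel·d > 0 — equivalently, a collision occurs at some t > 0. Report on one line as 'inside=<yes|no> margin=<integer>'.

d = (-1, -17),  |d|² = 290;  R = 7+1 = 8,  c = 290−8² = 226
v_rel = (4, -3),  |v_rel|² = 25;  v_rel·d = (4)·(-1) + (-3)·(-17) = 47
25·t² − 94·t + 226 = 0  ⇒  m = 47² − 25·226 = -3441
m = -3441 < 0,  v_rel·d = 47 > 0  ⇒  outside

inside=no margin=-3441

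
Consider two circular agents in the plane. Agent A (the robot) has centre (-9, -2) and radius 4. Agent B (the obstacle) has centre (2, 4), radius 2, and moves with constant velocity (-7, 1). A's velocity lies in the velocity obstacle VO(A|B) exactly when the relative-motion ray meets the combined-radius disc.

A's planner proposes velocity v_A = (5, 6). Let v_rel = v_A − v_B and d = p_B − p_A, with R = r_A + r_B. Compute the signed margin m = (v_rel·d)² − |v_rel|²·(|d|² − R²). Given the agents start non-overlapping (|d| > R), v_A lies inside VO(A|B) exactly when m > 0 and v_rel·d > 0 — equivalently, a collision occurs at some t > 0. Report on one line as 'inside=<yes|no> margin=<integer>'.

d = (11, 6),  |d|² = 157;  R = 4+2 = 6,  c = 157−6² = 121
v_rel = (12, 5),  |v_rel|² = 169;  v_rel·d = (12)·(11) + (5)·(6) = 162
169·t² − 324·t + 121 = 0  ⇒  m = 162² − 169·121 = 5795
m = 5795 > 0,  v_rel·d = 162 > 0  ⇒  inside

inside=yes margin=5795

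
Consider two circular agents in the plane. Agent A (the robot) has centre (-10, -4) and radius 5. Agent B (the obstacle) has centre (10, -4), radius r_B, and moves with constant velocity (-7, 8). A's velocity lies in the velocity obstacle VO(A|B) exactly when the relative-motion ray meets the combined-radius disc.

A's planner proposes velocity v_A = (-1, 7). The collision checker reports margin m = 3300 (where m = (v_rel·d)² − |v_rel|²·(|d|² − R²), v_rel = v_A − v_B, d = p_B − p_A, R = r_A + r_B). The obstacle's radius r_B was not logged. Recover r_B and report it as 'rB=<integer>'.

m = 3300
d = (20, 0);  v_rel = (6, -1),  |v_rel|² = 37
v_rel×d = (6)·(0) − (-1)·(20) = 20
since m = R²·37 − 20²:  R² = (400 + 3300) / 37 = 100
R = √100 = 10  ⇒  r_B = 10 − 5 = 5

rB=5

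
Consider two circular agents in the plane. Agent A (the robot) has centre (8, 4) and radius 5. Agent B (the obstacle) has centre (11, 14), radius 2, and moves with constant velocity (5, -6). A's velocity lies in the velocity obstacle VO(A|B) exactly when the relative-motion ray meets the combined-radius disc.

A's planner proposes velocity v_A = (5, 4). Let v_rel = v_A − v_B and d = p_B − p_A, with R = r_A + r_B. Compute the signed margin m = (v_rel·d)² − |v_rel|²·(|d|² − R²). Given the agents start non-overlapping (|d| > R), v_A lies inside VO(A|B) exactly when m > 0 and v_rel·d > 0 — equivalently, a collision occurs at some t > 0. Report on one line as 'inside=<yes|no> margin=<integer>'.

d = (3, 10),  |d|² = 109;  R = 5+2 = 7,  c = 109−7² = 60
v_rel = (0, 10),  |v_rel|² = 100;  v_rel·d = (0)·(3) + (10)·(10) = 100
100·t² − 200·t + 60 = 0  ⇒  m = 100² − 100·60 = 4000
m = 4000 > 0,  v_rel·d = 100 > 0  ⇒  inside

inside=yes margin=4000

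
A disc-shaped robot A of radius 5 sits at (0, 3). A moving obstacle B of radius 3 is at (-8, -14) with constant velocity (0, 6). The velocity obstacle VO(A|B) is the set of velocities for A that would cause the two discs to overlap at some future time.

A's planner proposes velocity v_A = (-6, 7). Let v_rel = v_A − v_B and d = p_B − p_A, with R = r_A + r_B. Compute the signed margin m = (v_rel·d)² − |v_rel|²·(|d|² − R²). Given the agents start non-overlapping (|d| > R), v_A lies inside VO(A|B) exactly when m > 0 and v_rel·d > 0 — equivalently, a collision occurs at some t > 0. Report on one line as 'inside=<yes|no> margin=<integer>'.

d = (-8, -17),  |d|² = 353;  R = 5+3 = 8,  c = 353−8² = 289
v_rel = (-6, 1),  |v_rel|² = 37;  v_rel·d = (-6)·(-8) + (1)·(-17) = 31
37·t² − 62·t + 289 = 0  ⇒  m = 31² − 37·289 = -9732
m = -9732 < 0,  v_rel·d = 31 > 0  ⇒  outside

inside=no margin=-9732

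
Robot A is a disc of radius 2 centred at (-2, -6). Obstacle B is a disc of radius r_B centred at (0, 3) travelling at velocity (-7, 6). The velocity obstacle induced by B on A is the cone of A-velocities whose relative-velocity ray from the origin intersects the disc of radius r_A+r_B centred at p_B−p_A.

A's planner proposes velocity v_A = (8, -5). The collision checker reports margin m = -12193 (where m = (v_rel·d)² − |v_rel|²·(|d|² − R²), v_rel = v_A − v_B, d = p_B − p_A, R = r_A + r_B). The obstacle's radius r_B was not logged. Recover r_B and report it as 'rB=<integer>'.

m = -12193
d = (2, 9);  v_rel = (15, -11),  |v_rel|² = 346
v_rel×d = (15)·(9) − (-11)·(2) = 157
since m = R²·346 − 157²:  R² = (24649 + -12193) / 346 = 36
R = √36 = 6  ⇒  r_B = 6 − 2 = 4

rB=4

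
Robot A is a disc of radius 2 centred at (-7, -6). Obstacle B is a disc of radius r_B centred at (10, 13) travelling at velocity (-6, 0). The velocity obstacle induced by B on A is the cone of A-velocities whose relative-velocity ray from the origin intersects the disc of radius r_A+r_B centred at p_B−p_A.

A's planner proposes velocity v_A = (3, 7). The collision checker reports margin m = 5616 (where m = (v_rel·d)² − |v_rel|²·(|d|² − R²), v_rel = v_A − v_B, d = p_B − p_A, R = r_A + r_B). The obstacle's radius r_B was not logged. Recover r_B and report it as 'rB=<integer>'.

m = 5616
d = (17, 19);  v_rel = (9, 7),  |v_rel|² = 130
v_rel×d = (9)·(19) − (7)·(17) = 52
since m = R²·130 − 52²:  R² = (2704 + 5616) / 130 = 64
R = √64 = 8  ⇒  r_B = 8 − 2 = 6

rB=6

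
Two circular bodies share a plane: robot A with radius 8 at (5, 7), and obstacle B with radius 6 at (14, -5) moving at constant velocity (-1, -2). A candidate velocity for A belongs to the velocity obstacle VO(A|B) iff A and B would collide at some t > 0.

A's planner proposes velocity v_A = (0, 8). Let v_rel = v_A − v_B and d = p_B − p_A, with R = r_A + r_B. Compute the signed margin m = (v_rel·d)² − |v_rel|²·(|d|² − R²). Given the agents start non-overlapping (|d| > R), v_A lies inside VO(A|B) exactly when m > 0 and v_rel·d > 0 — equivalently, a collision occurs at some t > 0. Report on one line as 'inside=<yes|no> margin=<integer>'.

d = (9, -12),  |d|² = 225;  R = 8+6 = 14,  c = 225−14² = 29
v_rel = (1, 10),  |v_rel|² = 101;  v_rel·d = (1)·(9) + (10)·(-12) = -111
101·t² + 222·t + 29 = 0  ⇒  m = (-111)² − 101·29 = 9392
m = 9392 > 0,  v_rel·d = -111 < 0  ⇒  outside

inside=no margin=9392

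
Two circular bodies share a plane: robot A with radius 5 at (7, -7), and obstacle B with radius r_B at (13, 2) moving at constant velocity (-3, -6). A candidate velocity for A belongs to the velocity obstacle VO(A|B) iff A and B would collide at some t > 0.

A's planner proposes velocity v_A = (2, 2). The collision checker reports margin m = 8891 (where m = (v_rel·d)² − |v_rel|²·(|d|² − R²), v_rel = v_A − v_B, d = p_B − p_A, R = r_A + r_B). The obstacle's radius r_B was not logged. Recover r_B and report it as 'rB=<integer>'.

m = 8891
d = (6, 9);  v_rel = (5, 8),  |v_rel|² = 89
v_rel×d = (5)·(9) − (8)·(6) = -3
since m = R²·89 − (-3)²:  R² = (9 + 8891) / 89 = 100
R = √100 = 10  ⇒  r_B = 10 − 5 = 5

rB=5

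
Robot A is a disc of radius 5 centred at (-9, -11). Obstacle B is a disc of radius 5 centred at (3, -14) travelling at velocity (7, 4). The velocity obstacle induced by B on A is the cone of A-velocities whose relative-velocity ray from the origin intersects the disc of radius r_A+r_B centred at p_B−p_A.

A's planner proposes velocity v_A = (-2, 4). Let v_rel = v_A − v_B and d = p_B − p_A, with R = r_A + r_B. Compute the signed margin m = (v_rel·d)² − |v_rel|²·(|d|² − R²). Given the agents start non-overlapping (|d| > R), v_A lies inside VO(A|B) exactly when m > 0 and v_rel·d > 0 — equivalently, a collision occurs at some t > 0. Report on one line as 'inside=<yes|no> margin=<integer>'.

d = (12, -3),  |d|² = 153;  R = 5+5 = 10,  c = 153−10² = 53
v_rel = (-9, 0),  |v_rel|² = 81;  v_rel·d = (-9)·(12) + (0)·(-3) = -108
81·t² + 216·t + 53 = 0  ⇒  m = (-108)² − 81·53 = 7371
m = 7371 > 0,  v_rel·d = -108 < 0  ⇒  outside

inside=no margin=7371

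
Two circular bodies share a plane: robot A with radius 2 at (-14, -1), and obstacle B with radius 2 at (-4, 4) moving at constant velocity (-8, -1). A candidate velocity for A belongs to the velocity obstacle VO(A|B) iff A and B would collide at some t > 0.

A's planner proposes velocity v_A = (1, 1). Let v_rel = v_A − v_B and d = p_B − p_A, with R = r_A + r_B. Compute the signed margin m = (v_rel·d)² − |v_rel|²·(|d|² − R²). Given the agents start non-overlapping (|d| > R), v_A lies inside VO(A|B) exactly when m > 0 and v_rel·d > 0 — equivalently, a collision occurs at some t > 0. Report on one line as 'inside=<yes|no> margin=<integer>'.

d = (10, 5),  |d|² = 125;  R = 2+2 = 4,  c = 125−4² = 109
v_rel = (9, 2),  |v_rel|² = 85;  v_rel·d = (9)·(10) + (2)·(5) = 100
85·t² − 200·t + 109 = 0  ⇒  m = 100² − 85·109 = 735
m = 735 > 0,  v_rel·d = 100 > 0  ⇒  inside

inside=yes margin=735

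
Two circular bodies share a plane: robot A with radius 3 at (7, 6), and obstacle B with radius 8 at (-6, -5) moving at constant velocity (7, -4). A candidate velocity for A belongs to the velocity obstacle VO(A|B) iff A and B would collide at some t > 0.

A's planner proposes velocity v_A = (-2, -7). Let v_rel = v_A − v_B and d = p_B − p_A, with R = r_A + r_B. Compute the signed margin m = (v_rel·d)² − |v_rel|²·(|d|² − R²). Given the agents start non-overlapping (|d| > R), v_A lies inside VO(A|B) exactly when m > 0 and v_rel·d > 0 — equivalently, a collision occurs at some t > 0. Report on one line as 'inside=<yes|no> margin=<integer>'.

d = (-13, -11),  |d|² = 290;  R = 3+8 = 11,  c = 290−11² = 169
v_rel = (-9, -3),  |v_rel|² = 90;  v_rel·d = (-9)·(-13) + (-3)·(-11) = 150
90·t² − 300·t + 169 = 0  ⇒  m = 150² − 90·169 = 7290
m = 7290 > 0,  v_rel·d = 150 > 0  ⇒  inside

inside=yes margin=7290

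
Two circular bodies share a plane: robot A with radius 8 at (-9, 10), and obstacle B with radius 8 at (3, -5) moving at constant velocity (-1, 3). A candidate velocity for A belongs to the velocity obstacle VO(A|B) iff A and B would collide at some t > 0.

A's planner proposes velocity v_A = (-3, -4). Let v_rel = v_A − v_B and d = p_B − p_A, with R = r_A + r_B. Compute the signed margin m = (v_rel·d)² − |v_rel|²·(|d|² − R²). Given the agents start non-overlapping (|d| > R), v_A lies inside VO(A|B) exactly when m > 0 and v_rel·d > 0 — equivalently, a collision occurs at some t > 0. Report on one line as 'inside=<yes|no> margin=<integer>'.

d = (12, -15),  |d|² = 369;  R = 8+8 = 16,  c = 369−16² = 113
v_rel = (-2, -7),  |v_rel|² = 53;  v_rel·d = (-2)·(12) + (-7)·(-15) = 81
53·t² − 162·t + 113 = 0  ⇒  m = 81² − 53·113 = 572
m = 572 > 0,  v_rel·d = 81 > 0  ⇒  inside

inside=yes margin=572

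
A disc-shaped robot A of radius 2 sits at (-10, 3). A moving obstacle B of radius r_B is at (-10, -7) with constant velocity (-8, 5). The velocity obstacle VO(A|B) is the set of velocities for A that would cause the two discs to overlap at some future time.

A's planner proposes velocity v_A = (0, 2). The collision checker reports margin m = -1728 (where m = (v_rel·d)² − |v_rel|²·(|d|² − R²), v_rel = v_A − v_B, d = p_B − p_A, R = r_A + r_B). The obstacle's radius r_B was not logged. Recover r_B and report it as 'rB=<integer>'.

m = -1728
d = (0, -10);  v_rel = (8, -3),  |v_rel|² = 73
v_rel×d = (8)·(-10) − (-3)·(0) = -80
since m = R²·73 − (-80)²:  R² = (6400 + -1728) / 73 = 64
R = √64 = 8  ⇒  r_B = 8 − 2 = 6

rB=6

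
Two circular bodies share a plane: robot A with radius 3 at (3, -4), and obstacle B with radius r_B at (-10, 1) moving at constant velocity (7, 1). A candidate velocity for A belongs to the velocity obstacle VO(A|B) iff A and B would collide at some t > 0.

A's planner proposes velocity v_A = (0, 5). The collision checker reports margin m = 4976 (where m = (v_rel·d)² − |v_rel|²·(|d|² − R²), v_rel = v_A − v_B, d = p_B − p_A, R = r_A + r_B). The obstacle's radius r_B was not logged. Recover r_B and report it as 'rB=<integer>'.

m = 4976
d = (-13, 5);  v_rel = (-7, 4),  |v_rel|² = 65
v_rel×d = (-7)·(5) − (4)·(-13) = 17
since m = R²·65 − 17²:  R² = (289 + 4976) / 65 = 81
R = √81 = 9  ⇒  r_B = 9 − 3 = 6

rB=6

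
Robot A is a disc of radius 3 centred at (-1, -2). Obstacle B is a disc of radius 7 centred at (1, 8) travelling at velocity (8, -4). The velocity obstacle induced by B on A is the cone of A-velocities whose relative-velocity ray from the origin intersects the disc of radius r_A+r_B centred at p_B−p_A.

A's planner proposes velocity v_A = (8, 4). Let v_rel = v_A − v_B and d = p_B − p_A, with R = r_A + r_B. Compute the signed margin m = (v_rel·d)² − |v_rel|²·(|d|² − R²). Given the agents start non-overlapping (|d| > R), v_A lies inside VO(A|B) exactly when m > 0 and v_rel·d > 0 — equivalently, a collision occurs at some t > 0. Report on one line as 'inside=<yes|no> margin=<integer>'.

d = (2, 10),  |d|² = 104;  R = 3+7 = 10,  c = 104−10² = 4
v_rel = (0, 8),  |v_rel|² = 64;  v_rel·d = (0)·(2) + (8)·(10) = 80
64·t² − 160·t + 4 = 0  ⇒  m = 80² − 64·4 = 6144
m = 6144 > 0,  v_rel·d = 80 > 0  ⇒  inside

inside=yes margin=6144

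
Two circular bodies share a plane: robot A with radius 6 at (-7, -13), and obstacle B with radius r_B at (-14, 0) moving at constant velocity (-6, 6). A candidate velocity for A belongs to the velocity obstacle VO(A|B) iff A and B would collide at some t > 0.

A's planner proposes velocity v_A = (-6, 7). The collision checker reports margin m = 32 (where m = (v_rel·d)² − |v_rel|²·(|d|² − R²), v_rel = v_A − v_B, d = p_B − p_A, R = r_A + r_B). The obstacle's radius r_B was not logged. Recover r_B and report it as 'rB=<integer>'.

m = 32
d = (-7, 13);  v_rel = (0, 1),  |v_rel|² = 1
v_rel×d = (0)·(13) − (1)·(-7) = 7
since m = R²·1 − 7²:  R² = (49 + 32) / 1 = 81
R = √81 = 9  ⇒  r_B = 9 − 6 = 3

rB=3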